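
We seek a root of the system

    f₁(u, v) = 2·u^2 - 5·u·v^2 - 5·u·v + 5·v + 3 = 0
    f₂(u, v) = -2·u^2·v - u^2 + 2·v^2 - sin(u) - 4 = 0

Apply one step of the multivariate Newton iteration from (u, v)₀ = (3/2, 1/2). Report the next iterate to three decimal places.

(-0.021, 0.595)

At (3/2, 1/2): F = (4.375, -8.99749).
Jacobian J = [[4·u - 5·v^2 - 5·v, -10·u·v - 5·u + 5], [-4·u·v - 2·u - cos(u), -2·u^2 + 4·v]].
At the point, J = [[2.250, -10.000], [-6.07074, -2.500]] (det J = -66.33237).
Solving J·Δ = −F gives Δ = (-1.521, 0.095).
Then the next iterate is (u, v)₁ = (-0.021, 0.595).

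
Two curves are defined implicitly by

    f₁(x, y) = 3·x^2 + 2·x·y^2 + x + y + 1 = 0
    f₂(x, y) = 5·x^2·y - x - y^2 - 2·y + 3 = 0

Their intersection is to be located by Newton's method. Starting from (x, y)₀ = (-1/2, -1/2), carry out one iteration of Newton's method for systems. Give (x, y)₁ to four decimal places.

(-2.6111, -2.3333)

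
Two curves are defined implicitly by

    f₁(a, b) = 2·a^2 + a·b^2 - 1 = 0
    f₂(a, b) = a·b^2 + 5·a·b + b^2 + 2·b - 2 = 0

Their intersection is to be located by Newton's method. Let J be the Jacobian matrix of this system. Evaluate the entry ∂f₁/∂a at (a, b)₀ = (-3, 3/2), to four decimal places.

∂f₁/∂a = 4·a + b^2.
At (-3, 3/2) this is -9.7500.

-9.7500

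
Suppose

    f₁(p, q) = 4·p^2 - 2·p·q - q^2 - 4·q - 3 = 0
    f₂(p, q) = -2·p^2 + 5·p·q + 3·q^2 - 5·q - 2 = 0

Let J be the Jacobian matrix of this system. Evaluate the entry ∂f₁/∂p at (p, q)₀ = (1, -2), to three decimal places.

∂f₁/∂p = 8·p - 2·q.
At (1, -2) this is 12.000.

12.000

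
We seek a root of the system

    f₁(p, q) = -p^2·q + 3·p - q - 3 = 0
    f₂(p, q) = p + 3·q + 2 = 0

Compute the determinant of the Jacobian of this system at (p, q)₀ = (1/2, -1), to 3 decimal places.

13.250

J = [[-2·p·q + 3, -p^2 - 1], [1, 3]].
At the point, J = [[4.000, -1.250], [1.000, 3.000]].
det J = 13.250.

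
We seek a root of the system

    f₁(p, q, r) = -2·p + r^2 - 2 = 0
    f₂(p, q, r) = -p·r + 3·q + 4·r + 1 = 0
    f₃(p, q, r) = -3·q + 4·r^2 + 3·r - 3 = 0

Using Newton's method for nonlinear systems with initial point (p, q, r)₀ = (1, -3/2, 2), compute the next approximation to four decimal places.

At (1, -3/2, 2): F = (0.0000, 2.5000, 23.5000).
Jacobian J = [[-2, 0, 2·r], [-r, 3, -p + 4], [0, -3, 8·r + 3]].
At the point, J = [[-2.0000, 0.0000, 4.0000], [-2.0000, 3.0000, 3.0000], [0.0000, -3.0000, 19.0000]] (det J = -108.0000).
Solving J·Δ = −F gives Δ = (-2.8889, -1.3148, -1.4444).
Then the next iterate is (p, q, r)₁ = (-1.8889, -2.8148, 0.5556).

(-1.8889, -2.8148, 0.5556)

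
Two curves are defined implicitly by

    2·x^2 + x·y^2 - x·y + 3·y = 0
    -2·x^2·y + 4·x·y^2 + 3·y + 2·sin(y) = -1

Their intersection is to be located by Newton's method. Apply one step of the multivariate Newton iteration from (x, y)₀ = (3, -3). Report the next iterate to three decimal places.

At (3, -3): F = (45.000, 153.71776).
Jacobian J = [[4·x + y^2 - y, 2·x·y - x + 3], [-4·x·y + 4·y^2, -2·x^2 + 8·x·y + 2·cos(y) + 3]].
At the point, J = [[24.000, -18.000], [72.000, -88.97998]] (det J = -839.51964).
Solving J·Δ = −F gives Δ = (-1.474, 0.535).
Then the next iterate is (x, y)₁ = (1.526, -2.465).

(1.526, -2.465)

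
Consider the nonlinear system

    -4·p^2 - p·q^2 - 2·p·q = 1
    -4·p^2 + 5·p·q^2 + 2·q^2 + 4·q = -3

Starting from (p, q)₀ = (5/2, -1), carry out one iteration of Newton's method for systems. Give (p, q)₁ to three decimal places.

At (5/2, -1): F = (-23.500, -11.500).
Jacobian J = [[-8·p - q^2 - 2·q, -2·p·q - 2·p], [-8·p + 5·q^2, 10·p·q + 4·q + 4]].
At the point, J = [[-19.000, 0.000], [-15.000, -25.000]] (det J = 475.000).
Solving J·Δ = −F gives Δ = (-1.237, 0.282).
Then the next iterate is (p, q)₁ = (1.263, -0.718).

(1.263, -0.718)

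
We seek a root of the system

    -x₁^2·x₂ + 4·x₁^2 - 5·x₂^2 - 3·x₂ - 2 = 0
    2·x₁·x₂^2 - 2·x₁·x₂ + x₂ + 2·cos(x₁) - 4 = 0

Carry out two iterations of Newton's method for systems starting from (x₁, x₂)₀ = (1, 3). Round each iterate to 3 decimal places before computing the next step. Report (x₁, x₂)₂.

(3.805, 1.811)

At (1, 3): F = (-55.000, 12.08060).
Jacobian J = [[-2·x₁·x₂ + 8·x₁, -x₁^2 - 10·x₂ - 3], [2·x₂^2 - 2·x₂ - 2·sin(x₁), 4·x₁·x₂ - 2·x₁ + 1]].
At the point, J = [[2.000, -34.000], [10.31706, 11.000]] (det J = 372.77997).
Solving J·Δ = −F gives Δ = (0.521, -1.587).
Then the next iterate is (x₁, x₂)₁ = (1.521, 1.413).
Round to (1.521, 1.413) and repeat: F = (-10.23697, -0.71223), J = [[7.86965, -19.44344], [-0.83038, 6.55469]].
Δ = (2.284, 0.398), so (x₁, x₂)₂ = (3.805, 1.811).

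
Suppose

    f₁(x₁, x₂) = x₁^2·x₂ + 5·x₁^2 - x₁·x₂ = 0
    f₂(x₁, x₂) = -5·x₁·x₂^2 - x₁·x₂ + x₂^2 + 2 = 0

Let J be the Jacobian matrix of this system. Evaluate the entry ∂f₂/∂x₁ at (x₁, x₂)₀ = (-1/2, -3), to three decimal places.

-42.000

∂f₂/∂x₁ = -5·x₂^2 - x₂.
At (-1/2, -3) this is -42.000.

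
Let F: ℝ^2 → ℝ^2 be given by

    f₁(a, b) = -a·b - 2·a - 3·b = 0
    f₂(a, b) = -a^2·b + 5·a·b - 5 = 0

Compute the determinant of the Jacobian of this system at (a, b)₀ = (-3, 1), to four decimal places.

J = [[-b - 2, -a - 3], [-2·a·b + 5·b, -a^2 + 5·a]].
At the point, J = [[-3.0000, 0.0000], [11.0000, -24.0000]].
det J = 72.0000.

72.0000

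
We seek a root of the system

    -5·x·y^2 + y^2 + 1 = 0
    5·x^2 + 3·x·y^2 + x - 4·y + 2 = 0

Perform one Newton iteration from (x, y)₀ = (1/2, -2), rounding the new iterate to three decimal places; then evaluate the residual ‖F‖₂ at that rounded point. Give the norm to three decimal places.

At (1/2, -2): F = (-5.000, 17.750).
Jacobian J = [[-5·y^2, -10·x·y + 2·y], [10·x + 3·y^2 + 1, 6·x·y - 4]].
At the point, J = [[-20.000, 6.000], [18.000, -10.000]] (det J = 92.000).
Solving J·Δ = −F gives Δ = (0.614, 2.880).
Then the next iterate is (x, y)₁ = (1.114, 0.880).
Re-evaluating at (1.114, 0.880): F = (-2.53901, 8.38702), so ‖F‖₂ = 8.763.

8.763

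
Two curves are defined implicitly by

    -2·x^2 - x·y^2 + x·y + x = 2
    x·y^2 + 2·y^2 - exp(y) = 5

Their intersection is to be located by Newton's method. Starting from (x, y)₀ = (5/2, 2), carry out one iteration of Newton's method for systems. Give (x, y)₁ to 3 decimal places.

At (5/2, 2): F = (-17.000, 5.61094).
Jacobian J = [[-4·x - y^2 + y + 1, -2·x·y + x], [y^2, 2·x·y + 4·y - exp(y)]].
At the point, J = [[-11.000, -7.500], [4.000, 10.61094]] (det J = -86.72038).
Solving J·Δ = −F gives Δ = (-1.595, 0.072).
Then the next iterate is (x, y)₁ = (0.905, 2.072).

(0.905, 2.072)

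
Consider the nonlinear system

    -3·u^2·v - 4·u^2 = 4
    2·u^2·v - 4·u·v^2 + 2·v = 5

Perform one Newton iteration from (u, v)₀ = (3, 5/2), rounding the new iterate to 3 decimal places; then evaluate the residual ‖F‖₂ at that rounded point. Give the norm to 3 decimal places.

33.783

At (3, 5/2): F = (-107.500, -30.000).
Jacobian J = [[-6·u·v - 8·u, -3·u^2], [4·u·v - 4·v^2, 2·u^2 - 8·u·v + 2]].
At the point, J = [[-69.000, -27.000], [5.000, -40.000]] (det J = 2895.000).
Solving J·Δ = −F gives Δ = (-1.206, -0.901).
Then the next iterate is (u, v)₁ = (1.794, 1.599).
Re-evaluating at (1.794, 1.599): F = (-32.31258, -9.85705), so ‖F‖₂ = 33.783.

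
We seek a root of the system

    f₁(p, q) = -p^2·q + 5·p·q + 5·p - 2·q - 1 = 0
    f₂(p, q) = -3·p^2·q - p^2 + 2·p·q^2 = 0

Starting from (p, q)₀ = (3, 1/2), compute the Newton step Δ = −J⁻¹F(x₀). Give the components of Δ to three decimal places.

(-6.904, 3.767)

At (3, 1/2): F = (16.000, -21.000).
Jacobian J = [[-2·p·q + 5·q + 5, -p^2 + 5·p - 2], [-6·p·q - 2·p + 2·q^2, -3·p^2 + 4·p·q]].
At the point, J = [[4.500, 4.000], [-14.500, -21.000]] (det J = -36.500).
Solving J·Δ = −F gives Δ = (-6.904, 3.767).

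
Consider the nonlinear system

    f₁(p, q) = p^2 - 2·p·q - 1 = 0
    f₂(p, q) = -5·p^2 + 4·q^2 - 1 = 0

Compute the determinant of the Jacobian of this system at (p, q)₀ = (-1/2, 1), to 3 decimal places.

J = [[2·p - 2·q, -2·p], [-10·p, 8·q]].
At the point, J = [[-3.000, 1.000], [5.000, 8.000]].
det J = -29.000.

-29.000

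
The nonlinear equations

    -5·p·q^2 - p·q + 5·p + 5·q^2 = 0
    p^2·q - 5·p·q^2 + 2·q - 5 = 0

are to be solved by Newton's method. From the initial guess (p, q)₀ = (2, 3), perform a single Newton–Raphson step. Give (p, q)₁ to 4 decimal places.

(2.1975, 1.4534)

At (2, 3): F = (-41.0000, -77.0000).
Jacobian J = [[-5·q^2 - q + 5, -10·p·q - p + 10·q], [2·p·q - 5·q^2, p^2 - 10·p·q + 2]].
At the point, J = [[-43.0000, -32.0000], [-33.0000, -54.0000]] (det J = 1266.0000).
Solving J·Δ = −F gives Δ = (0.1975, -1.5466).
Then the next iterate is (p, q)₁ = (2.1975, 1.4534).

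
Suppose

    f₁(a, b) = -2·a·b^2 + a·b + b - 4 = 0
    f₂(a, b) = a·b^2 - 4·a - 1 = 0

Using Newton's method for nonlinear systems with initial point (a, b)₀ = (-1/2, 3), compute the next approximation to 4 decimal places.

At (-1/2, 3): F = (6.5000, -3.5000).
Jacobian J = [[-2·b^2 + b, -4·a·b + a + 1], [b^2 - 4, 2·a·b]].
At the point, J = [[-15.0000, 6.5000], [5.0000, -3.0000]] (det J = 12.5000).
Solving J·Δ = −F gives Δ = (-0.2600, -1.6000).
Then the next iterate is (a, b)₁ = (-0.7600, 1.4000).

(-0.7600, 1.4000)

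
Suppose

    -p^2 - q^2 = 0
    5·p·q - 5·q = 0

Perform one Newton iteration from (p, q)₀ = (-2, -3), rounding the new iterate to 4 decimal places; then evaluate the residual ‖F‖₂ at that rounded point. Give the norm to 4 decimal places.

9.0173

At (-2, -3): F = (-13.0000, 45.0000).
Jacobian J = [[-2·p, -2·q], [5·q, 5·p - 5]].
At the point, J = [[4.0000, 6.0000], [-15.0000, -15.0000]] (det J = 30.0000).
Solving J·Δ = −F gives Δ = (2.5000, 0.5000).
Then the next iterate is (p, q)₁ = (0.5000, -2.5000).
Re-evaluating at (0.5000, -2.5000): F = (-6.5000, 6.2500), so ‖F‖₂ = 9.0173.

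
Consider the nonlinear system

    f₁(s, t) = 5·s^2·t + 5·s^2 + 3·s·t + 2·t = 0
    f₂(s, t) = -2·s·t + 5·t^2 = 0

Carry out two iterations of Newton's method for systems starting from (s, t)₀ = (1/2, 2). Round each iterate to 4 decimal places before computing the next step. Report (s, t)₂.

(-0.0033, 0.4731)

At (1/2, 2): F = (10.7500, 18.0000).
Jacobian J = [[10·s·t + 10·s + 3·t, 5·s^2 + 3·s + 2], [-2·t, -2·s + 10·t]].
At the point, J = [[21.0000, 4.7500], [-4.0000, 19.0000]] (det J = 418.0000).
Solving J·Δ = −F gives Δ = (-0.2841, -1.0072).
Then the next iterate is (s, t)₁ = (0.2159, 0.9928).
Round to (0.2159, 0.9928) and repeat: F = (3.093087, 4.499568), J = [[7.280855, 2.880764], [-1.9856, 9.4962]].
Δ = (-0.2192, -0.5197), so (s, t)₂ = (-0.0033, 0.4731).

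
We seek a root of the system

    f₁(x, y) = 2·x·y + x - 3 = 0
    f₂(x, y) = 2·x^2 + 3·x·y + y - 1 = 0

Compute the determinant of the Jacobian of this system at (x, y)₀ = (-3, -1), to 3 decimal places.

J = [[2·y + 1, 2·x], [4·x + 3·y, 3·x + 1]].
At the point, J = [[-1.000, -6.000], [-15.000, -8.000]].
det J = -82.000.

-82.000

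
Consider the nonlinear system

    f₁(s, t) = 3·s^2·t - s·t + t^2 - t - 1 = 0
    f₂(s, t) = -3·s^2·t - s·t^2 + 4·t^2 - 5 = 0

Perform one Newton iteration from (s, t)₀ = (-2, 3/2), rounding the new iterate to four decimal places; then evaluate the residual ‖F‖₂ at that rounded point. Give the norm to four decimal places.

At (-2, 3/2): F = (20.7500, -9.5000).
Jacobian J = [[6·s·t - t, 3·s^2 - s + 2·t - 1], [-6·s·t - t^2, -3·s^2 - 2·s·t + 8·t]].
At the point, J = [[-19.5000, 16.0000], [15.7500, 6.0000]] (det J = -369.0000).
Solving J·Δ = −F gives Δ = (0.7493, -0.3836).
Then the next iterate is (s, t)₁ = (-1.2507, 1.1164).
Re-evaluating at (-1.2507, 1.1164): F = (5.765218, -3.694783), so ‖F‖₂ = 6.8476.

6.8476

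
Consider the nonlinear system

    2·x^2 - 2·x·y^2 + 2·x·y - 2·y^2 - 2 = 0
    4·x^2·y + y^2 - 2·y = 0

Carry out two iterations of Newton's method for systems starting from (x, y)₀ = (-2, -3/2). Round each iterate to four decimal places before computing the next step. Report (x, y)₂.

(-1.2220, 0.0135)

At (-2, -3/2): F = (16.5000, -18.7500).
Jacobian J = [[4·x - 2·y^2 + 2·y, -4·x·y + 2·x - 4·y], [8·x·y, 4·x^2 + 2·y - 2]].
At the point, J = [[-15.5000, -10.0000], [24.0000, 11.0000]] (det J = 69.5000).
Solving J·Δ = −F gives Δ = (0.0863, 1.5162).
Then the next iterate is (x, y)₁ = (-1.9137, 0.0162).
Round to (-1.9137, 0.0162) and repeat: F = (5.262971, 0.205176), J = [[-7.622925, -3.768192], [-0.248016, 12.681391]].
Δ = (0.6917, -0.0027), so (x, y)₂ = (-1.2220, 0.0135).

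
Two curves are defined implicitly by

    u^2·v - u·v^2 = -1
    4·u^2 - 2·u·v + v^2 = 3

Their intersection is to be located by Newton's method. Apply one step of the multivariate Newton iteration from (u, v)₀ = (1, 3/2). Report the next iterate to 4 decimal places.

At (1, 3/2): F = (0.2500, 0.2500).
Jacobian J = [[2·u·v - v^2, u^2 - 2·u·v], [8·u - 2·v, -2·u + 2·v]].
At the point, J = [[0.7500, -2.0000], [5.0000, 1.0000]] (det J = 10.7500).
Solving J·Δ = −F gives Δ = (-0.0698, 0.0988).
Then the next iterate is (u, v)₁ = (0.9302, 1.5988).

(0.9302, 1.5988)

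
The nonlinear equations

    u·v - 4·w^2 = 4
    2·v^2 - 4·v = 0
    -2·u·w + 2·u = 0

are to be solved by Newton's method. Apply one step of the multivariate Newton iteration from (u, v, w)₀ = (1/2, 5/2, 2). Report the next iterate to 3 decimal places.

(0.586, 2.083, 0.829)

At (1/2, 5/2, 2): F = (-18.750, 2.500, -1.000).
Jacobian J = [[v, u, -8·w], [0, 4·v - 4, 0], [-2·w + 2, 0, -2·u]].
At the point, J = [[2.500, 0.500, -16.000], [0.000, 6.000, 0.000], [-2.000, 0.000, -1.000]] (det J = -207.000).
Solving J·Δ = −F gives Δ = (0.086, -0.417, -1.171).
Then the next iterate is (u, v, w)₁ = (0.586, 2.083, 0.829).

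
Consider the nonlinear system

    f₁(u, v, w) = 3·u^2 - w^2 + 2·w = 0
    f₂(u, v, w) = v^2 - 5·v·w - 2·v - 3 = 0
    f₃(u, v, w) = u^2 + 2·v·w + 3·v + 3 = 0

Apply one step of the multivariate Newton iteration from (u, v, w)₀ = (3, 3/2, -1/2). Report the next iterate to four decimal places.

At (3, 3/2, -1/2): F = (25.7500, 0.0000, 15.0000).
Jacobian J = [[6·u, 0, -2·w + 2], [0, 2·v - 5·w - 2, -5·v], [2·u, 2·w + 3, 2·v]].
At the point, J = [[18.0000, 0.0000, 3.0000], [0.0000, 3.5000, -7.5000], [6.0000, 2.0000, 3.0000]] (det J = 396.0000).
Solving J·Δ = −F gives Δ = (-1.2604, -2.1875, -1.0208).
Then the next iterate is (u, v, w)₁ = (1.7396, -0.6875, -1.5208).

(1.7396, -0.6875, -1.5208)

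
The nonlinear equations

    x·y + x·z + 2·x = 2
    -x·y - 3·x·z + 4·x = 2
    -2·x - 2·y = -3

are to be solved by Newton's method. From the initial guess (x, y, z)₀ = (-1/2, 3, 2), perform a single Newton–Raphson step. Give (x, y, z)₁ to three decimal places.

At (-1/2, 3, 2): F = (-5.500, 0.500, -2.000).
Jacobian J = [[y + z + 2, x, x], [-y - 3·z + 4, -x, -3·x], [-2, -2, 0]].
At the point, J = [[7.000, -0.500, -0.500], [-5.000, 0.500, 1.500], [-2.000, -2.000, 0.000]] (det J = 17.000).
Solving J·Δ = −F gives Δ = (0.882, -1.882, 3.235).
Then the next iterate is (x, y, z)₁ = (0.382, 1.118, 5.235).

(0.382, 1.118, 5.235)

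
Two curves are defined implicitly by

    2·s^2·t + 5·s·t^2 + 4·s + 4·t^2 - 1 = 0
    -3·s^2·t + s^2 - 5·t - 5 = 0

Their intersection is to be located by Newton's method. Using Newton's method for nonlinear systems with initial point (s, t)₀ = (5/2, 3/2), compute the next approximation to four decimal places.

(0.8892, 1.2396)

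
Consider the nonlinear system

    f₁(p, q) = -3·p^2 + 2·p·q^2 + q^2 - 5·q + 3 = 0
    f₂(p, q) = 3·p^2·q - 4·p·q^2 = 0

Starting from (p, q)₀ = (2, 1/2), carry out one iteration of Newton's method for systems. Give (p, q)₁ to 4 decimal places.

(1.1087, 0.6141)

At (2, 1/2): F = (-10.2500, 4.0000).
Jacobian J = [[-6·p + 2·q^2, 4·p·q + 2·q - 5], [6·p·q - 4·q^2, 3·p^2 - 8·p·q]].
At the point, J = [[-11.5000, 0.0000], [5.0000, 4.0000]] (det J = -46.0000).
Solving J·Δ = −F gives Δ = (-0.8913, 0.1141).
Then the next iterate is (p, q)₁ = (1.1087, 0.6141).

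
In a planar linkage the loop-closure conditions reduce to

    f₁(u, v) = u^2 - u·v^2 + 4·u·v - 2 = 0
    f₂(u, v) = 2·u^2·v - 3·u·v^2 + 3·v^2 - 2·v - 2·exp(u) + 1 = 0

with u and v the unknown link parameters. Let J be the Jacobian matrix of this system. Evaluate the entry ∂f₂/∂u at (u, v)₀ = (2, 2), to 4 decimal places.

-10.7781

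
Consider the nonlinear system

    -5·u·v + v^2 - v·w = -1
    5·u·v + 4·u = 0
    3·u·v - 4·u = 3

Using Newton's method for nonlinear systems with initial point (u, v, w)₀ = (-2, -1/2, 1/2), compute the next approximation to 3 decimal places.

At (-2, -1/2, 1/2): F = (-3.500, -3.000, 8.000).
Jacobian J = [[-5·v, -5·u + 2·v - w, -v], [5·v + 4, 5·u, 0], [3·v - 4, 3·u, 0]].
At the point, J = [[2.500, 8.500, 0.500], [1.500, -10.000, 0.000], [-5.500, -6.000, 0.000]] (det J = -32.000).
Solving J·Δ = −F gives Δ = (1.531, -0.070, 0.539).
Then the next iterate is (u, v, w)₁ = (-0.469, -0.570, 1.039).

(-0.469, -0.570, 1.039)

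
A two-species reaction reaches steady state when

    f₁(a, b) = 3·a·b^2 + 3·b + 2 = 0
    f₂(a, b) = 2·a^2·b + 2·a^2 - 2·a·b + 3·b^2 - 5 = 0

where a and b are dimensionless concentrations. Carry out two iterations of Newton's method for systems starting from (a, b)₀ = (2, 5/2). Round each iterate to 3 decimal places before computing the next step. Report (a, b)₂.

(1.722, 0.359)

At (2, 5/2): F = (47.000, 31.750).
Jacobian J = [[3·b^2, 6·a·b + 3], [4·a·b + 4·a - 2·b, 2·a^2 - 2·a + 6·b]].
At the point, J = [[18.750, 33.000], [23.000, 19.000]] (det J = -402.750).
Solving J·Δ = −F gives Δ = (-0.384, -1.206).
Then the next iterate is (a, b)₁ = (1.616, 1.294).
Round to (1.616, 1.294) and repeat: F = (13.99967, 7.82246), J = [[5.02331, 15.54662], [12.24042, 9.75491]].
Δ = (0.106, -0.935), so (a, b)₂ = (1.722, 0.359).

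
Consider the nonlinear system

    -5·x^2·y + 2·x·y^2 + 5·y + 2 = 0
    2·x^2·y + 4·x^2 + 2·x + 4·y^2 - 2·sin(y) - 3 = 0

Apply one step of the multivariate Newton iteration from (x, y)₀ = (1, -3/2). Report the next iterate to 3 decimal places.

(1.000, -0.416)

At (1, -3/2): F = (6.500, 10.99499).
Jacobian J = [[-10·x·y + 2·y^2, -5·x^2 + 4·x·y + 5], [4·x·y + 8·x + 2, 2·x^2 + 8·y - 2·cos(y)]].
At the point, J = [[19.500, -6.000], [4.000, -10.14147]] (det J = -173.75875).
Solving J·Δ = −F gives Δ = (0.000, 1.084).
Then the next iterate is (x, y)₁ = (1.000, -0.416).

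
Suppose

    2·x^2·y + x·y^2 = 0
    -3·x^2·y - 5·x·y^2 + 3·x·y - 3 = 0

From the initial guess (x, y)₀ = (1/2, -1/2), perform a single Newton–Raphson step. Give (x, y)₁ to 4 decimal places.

(0.3333, 0.6667)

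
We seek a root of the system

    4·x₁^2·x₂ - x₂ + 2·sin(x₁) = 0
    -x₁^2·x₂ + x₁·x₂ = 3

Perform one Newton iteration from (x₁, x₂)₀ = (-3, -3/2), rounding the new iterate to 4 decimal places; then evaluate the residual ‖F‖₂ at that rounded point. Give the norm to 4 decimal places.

1.9649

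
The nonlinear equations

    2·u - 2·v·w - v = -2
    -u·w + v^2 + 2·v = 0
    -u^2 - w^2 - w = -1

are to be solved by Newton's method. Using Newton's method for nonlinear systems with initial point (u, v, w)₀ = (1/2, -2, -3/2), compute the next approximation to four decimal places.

At (1/2, -2, -3/2): F = (-1.0000, 0.7500, 0.0000).
Jacobian J = [[2, -2·w - 1, -2·v], [-w, 2·v + 2, -u], [-2·u, 0, -2·w - 1]].
At the point, J = [[2.0000, 2.0000, 4.0000], [1.5000, -2.0000, -0.5000], [-1.0000, 0.0000, 2.0000]] (det J = -21.0000).
Solving J·Δ = −F gives Δ = (0.0476, 0.4048, 0.0238).
Then the next iterate is (u, v, w)₁ = (0.5476, -1.5952, -1.4762).

(0.5476, -1.5952, -1.4762)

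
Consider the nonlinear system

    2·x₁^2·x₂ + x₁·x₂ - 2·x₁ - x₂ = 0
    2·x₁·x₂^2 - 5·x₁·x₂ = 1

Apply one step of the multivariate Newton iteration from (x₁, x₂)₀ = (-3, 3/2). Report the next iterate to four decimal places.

(-1.0205, 2.1872)

At (-3, 3/2): F = (27.0000, 8.0000).
Jacobian J = [[4·x₁·x₂ + x₂ - 2, 2·x₁^2 + x₁ - 1], [2·x₂^2 - 5·x₂, 4·x₁·x₂ - 5·x₁]].
At the point, J = [[-18.5000, 14.0000], [-3.0000, -3.0000]] (det J = 97.5000).
Solving J·Δ = −F gives Δ = (1.9795, 0.6872).
Then the next iterate is (x₁, x₂)₁ = (-1.0205, 2.1872).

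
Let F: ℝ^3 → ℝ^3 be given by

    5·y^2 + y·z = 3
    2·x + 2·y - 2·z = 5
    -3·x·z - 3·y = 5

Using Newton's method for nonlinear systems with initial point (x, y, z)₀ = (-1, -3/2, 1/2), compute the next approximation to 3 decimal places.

(9.333, -1.484, 5.349)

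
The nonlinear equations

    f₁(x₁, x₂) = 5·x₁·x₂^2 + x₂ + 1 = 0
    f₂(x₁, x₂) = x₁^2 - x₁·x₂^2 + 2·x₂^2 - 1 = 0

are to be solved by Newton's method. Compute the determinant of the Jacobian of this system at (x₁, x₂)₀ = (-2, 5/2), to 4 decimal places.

122.7500

J = [[5·x₂^2, 10·x₁·x₂ + 1], [2·x₁ - x₂^2, -2·x₁·x₂ + 4·x₂]].
At the point, J = [[31.2500, -49.0000], [-10.2500, 20.0000]].
det J = 122.7500.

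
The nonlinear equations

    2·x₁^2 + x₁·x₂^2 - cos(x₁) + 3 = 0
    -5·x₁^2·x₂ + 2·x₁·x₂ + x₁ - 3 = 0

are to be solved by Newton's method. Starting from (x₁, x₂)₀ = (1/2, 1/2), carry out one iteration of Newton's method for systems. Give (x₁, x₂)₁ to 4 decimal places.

(1.9471, -12.8941)

At (1/2, 1/2): F = (2.747417, -2.6250).
Jacobian J = [[4·x₁ + x₂^2 + sin(x₁), 2·x₁·x₂], [-10·x₁·x₂ + 2·x₂ + 1, -5·x₁^2 + 2·x₁]].
At the point, J = [[2.729426, 0.5000], [-0.5000, -0.2500]] (det J = -0.432356).
Solving J·Δ = −F gives Δ = (1.4471, -13.3941).
Then the next iterate is (x₁, x₂)₁ = (1.9471, -12.8941).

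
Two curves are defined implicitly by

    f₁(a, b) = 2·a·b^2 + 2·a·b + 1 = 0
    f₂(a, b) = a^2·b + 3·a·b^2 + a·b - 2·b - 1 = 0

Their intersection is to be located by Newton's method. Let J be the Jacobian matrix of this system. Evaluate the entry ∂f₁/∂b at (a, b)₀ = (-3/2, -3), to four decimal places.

15.0000

∂f₁/∂b = 4·a·b + 2·a.
At (-3/2, -3) this is 15.0000.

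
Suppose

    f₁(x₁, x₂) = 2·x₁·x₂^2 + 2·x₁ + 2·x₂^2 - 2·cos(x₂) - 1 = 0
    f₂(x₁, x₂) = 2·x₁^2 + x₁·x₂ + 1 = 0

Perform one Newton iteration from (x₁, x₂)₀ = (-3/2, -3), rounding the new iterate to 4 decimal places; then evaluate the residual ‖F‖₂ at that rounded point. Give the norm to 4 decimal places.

164.7175

At (-3/2, -3): F = (-11.020015, 10.0000).
Jacobian J = [[2·x₂^2 + 2, 4·x₁·x₂ + 4·x₂ + 2·sin(x₂)], [4·x₁ + x₂, x₁]].
At the point, J = [[20.0000, 5.717760], [-9.0000, -1.5000]] (det J = 21.459840).
Solving J·Δ = −F gives Δ = (1.8941, -4.6981).
Then the next iterate is (x₁, x₂)₁ = (0.3941, -7.6981).
Re-evaluating at (0.3941, -7.6981): F = (164.708503, -1.723192), so ‖F‖₂ = 164.7175.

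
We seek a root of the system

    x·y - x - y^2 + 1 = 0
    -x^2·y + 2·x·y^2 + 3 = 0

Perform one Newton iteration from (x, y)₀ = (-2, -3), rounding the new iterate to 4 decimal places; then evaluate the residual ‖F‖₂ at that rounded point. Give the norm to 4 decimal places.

5.3443

At (-2, -3): F = (0.0000, -21.0000).
Jacobian J = [[y - 1, x - 2·y], [-2·x·y + 2·y^2, -x^2 + 4·x·y]].
At the point, J = [[-4.0000, 4.0000], [6.0000, 20.0000]] (det J = -104.0000).
Solving J·Δ = −F gives Δ = (0.8077, 0.8077).
Then the next iterate is (x, y)₁ = (-1.1923, -2.1923).
Re-evaluating at (-1.1923, -2.1923): F = (0.0000, -5.344287), so ‖F‖₂ = 5.3443.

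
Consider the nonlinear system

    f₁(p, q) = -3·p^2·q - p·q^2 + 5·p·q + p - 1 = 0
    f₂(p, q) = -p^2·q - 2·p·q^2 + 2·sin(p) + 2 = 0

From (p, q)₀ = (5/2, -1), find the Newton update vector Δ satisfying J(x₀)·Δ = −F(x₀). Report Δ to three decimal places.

At (5/2, -1): F = (5.250, 4.44694).
Jacobian J = [[-6·p·q - q^2 + 5·q + 1, -3·p^2 - 2·p·q + 5·p], [-2·p·q - 2·q^2 + 2·cos(p), -p^2 - 4·p·q]].
At the point, J = [[10.000, -1.250], [1.39771, 3.750]] (det J = 39.24714).
Solving J·Δ = −F gives Δ = (-0.643, -0.946).

(-0.643, -0.946)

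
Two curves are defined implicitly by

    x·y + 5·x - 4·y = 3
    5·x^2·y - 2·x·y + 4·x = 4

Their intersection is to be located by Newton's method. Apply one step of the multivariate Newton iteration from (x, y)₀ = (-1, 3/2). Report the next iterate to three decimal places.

(-4.918, -6.694)

At (-1, 3/2): F = (-15.500, 2.500).
Jacobian J = [[y + 5, x - 4], [10·x·y - 2·y + 4, 5·x^2 - 2·x]].
At the point, J = [[6.500, -5.000], [-14.000, 7.000]] (det J = -24.500).
Solving J·Δ = −F gives Δ = (-3.918, -8.194).
Then the next iterate is (x, y)₁ = (-4.918, -6.694).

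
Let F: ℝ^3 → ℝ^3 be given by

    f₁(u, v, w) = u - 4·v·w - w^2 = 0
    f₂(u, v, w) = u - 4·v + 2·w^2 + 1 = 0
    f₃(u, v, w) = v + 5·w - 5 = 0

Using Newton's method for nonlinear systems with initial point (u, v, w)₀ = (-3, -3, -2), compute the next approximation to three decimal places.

(-4.667, -8.194, 2.639)

At (-3, -3, -2): F = (-31.000, 18.000, -18.000).
Jacobian J = [[1, -4·w, -4·v - 2·w], [1, -4, 4·w], [0, 1, 5]].
At the point, J = [[1.000, 8.000, 16.000], [1.000, -4.000, -8.000], [0.000, 1.000, 5.000]] (det J = -36.000).
Solving J·Δ = −F gives Δ = (-1.667, -5.194, 4.639).
Then the next iterate is (u, v, w)₁ = (-4.667, -8.194, 2.639).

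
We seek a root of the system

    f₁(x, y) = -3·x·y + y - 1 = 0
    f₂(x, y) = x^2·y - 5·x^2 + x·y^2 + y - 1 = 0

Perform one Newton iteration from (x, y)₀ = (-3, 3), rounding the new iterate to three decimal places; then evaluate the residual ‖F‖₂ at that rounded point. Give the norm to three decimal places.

13.402

At (-3, 3): F = (29.000, -43.000).
Jacobian J = [[-3·y, -3·x + 1], [2·x·y - 10·x + y^2, x^2 + 2·x·y + 1]].
At the point, J = [[-9.000, 10.000], [21.000, -8.000]] (det J = -138.000).
Solving J·Δ = −F gives Δ = (1.435, -1.609).
Then the next iterate is (x, y)₁ = (-1.565, 1.391).
Re-evaluating at (-1.565, 1.391): F = (6.92175, -11.47634), so ‖F‖₂ = 13.402.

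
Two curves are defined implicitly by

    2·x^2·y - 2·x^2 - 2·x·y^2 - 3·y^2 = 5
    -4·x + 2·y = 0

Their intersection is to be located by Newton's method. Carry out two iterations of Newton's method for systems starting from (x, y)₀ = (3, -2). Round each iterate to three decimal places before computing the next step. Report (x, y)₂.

(14.171, 28.343)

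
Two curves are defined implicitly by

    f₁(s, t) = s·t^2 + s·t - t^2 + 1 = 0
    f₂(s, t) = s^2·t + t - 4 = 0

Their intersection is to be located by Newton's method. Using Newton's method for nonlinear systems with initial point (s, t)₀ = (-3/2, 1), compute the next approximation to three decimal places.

At (-3/2, 1): F = (-3.000, -0.750).
Jacobian J = [[t^2 + t, 2·s·t + s - 2·t], [2·s·t, s^2 + 1]].
At the point, J = [[2.000, -6.500], [-3.000, 3.250]] (det J = -13.000).
Solving J·Δ = −F gives Δ = (-1.125, -0.808).
Then the next iterate is (s, t)₁ = (-2.625, 0.192).

(-2.625, 0.192)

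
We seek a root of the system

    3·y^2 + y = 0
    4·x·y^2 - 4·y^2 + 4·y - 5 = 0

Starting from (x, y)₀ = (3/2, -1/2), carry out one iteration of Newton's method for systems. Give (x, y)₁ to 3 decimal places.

(7.750, -0.375)

At (3/2, -1/2): F = (0.250, -6.500).
Jacobian J = [[0, 6·y + 1], [4·y^2, 8·x·y - 8·y + 4]].
At the point, J = [[0.000, -2.000], [1.000, 2.000]] (det J = 2.000).
Solving J·Δ = −F gives Δ = (6.250, 0.125).
Then the next iterate is (x, y)₁ = (7.750, -0.375).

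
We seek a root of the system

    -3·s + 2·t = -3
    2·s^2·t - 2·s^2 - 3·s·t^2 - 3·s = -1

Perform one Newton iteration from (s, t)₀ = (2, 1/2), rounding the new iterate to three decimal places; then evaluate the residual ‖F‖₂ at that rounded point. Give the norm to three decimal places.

0.715

At (2, 1/2): F = (-2.000, -10.500).
Jacobian J = [[-3, 2], [4·s·t - 4·s - 3·t^2 - 3, 2·s^2 - 6·s·t]].
At the point, J = [[-3.000, 2.000], [-7.750, 2.000]] (det J = 9.500).
Solving J·Δ = −F gives Δ = (-1.789, -1.684).
Then the next iterate is (s, t)₁ = (0.211, -1.184).
Re-evaluating at (0.211, -1.184): F = (-0.001, -0.71484), so ‖F‖₂ = 0.715.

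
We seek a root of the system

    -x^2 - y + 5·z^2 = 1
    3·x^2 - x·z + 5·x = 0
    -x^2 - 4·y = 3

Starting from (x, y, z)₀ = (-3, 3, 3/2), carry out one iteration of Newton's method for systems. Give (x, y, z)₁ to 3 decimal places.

(-1.984, -1.476, 0.912)

At (-3, 3, 3/2): F = (-1.750, 16.500, -24.000).
Jacobian J = [[-2·x, -1, 10·z], [6·x - z + 5, 0, -x], [-2·x, -4, 0]].
At the point, J = [[6.000, -1.000, 15.000], [-14.500, 0.000, 3.000], [6.000, -4.000, 0.000]] (det J = 924.000).
Solving J·Δ = −F gives Δ = (1.016, -4.476, -0.588).
Then the next iterate is (x, y, z)₁ = (-1.984, -1.476, 0.912).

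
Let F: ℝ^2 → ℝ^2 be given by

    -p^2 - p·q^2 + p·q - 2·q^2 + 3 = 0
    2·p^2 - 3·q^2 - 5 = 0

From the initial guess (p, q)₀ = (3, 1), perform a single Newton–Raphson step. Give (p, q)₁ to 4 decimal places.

(2.0167, 0.7000)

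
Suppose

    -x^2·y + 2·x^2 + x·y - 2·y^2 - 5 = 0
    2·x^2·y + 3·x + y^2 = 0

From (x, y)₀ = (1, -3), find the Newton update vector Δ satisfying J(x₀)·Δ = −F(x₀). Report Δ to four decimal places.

(-0.1500, 1.8375)

At (1, -3): F = (-21.0000, 6.0000).
Jacobian J = [[-2·x·y + 4·x + y, -x^2 + x - 4·y], [4·x·y + 3, 2·x^2 + 2·y]].
At the point, J = [[7.0000, 12.0000], [-9.0000, -4.0000]] (det J = 80.0000).
Solving J·Δ = −F gives Δ = (-0.1500, 1.8375).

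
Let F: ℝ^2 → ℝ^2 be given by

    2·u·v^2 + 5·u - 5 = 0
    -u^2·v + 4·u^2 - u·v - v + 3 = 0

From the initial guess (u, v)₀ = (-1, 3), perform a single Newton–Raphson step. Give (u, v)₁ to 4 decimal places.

At (-1, 3): F = (-28.0000, 4.0000).
Jacobian J = [[2·v^2 + 5, 4·u·v], [-2·u·v + 8·u - v, -u^2 - u - 1]].
At the point, J = [[23.0000, -12.0000], [-5.0000, -1.0000]] (det J = -83.0000).
Solving J·Δ = −F gives Δ = (0.9157, -0.5783).
Then the next iterate is (u, v)₁ = (-0.0843, 2.4217).

(-0.0843, 2.4217)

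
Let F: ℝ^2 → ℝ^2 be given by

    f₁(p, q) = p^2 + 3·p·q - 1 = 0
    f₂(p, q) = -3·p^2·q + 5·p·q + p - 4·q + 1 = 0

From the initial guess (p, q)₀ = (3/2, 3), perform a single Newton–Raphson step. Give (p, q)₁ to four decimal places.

At (3/2, 3): F = (14.7500, -7.2500).
Jacobian J = [[2·p + 3·q, 3·p], [-6·p·q + 5·q + 1, -3·p^2 + 5·p - 4]].
At the point, J = [[12.0000, 4.5000], [-11.0000, -3.2500]] (det J = 10.5000).
Solving J·Δ = −F gives Δ = (1.4583, -7.1667).
Then the next iterate is (p, q)₁ = (2.9583, -4.1667).

(2.9583, -4.1667)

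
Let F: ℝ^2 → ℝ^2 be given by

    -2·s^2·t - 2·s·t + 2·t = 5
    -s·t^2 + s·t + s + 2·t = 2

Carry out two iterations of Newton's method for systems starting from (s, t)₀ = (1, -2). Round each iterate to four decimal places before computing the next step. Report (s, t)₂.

(4.0589, -0.4295)

At (1, -2): F = (-1.0000, -11.0000).
Jacobian J = [[-4·s·t - 2·t, -2·s^2 - 2·s + 2], [-t^2 + t + 1, -2·s·t + s + 2]].
At the point, J = [[12.0000, -2.0000], [-5.0000, 7.0000]] (det J = 74.0000).
Solving J·Δ = −F gives Δ = (0.3919, 1.8514).
Then the next iterate is (s, t)₁ = (1.3919, -0.1486).
Round to (1.3919, -0.1486) and repeat: F = (-4.307736, -1.142872), J = [[1.124545, -4.658571], [0.829318, 3.805573]].
Δ = (2.6670, -0.2809), so (s, t)₂ = (4.0589, -0.4295).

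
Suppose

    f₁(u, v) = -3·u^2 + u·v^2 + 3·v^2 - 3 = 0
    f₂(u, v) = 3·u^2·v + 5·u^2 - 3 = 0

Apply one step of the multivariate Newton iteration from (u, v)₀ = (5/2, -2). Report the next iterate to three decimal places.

At (5/2, -2): F = (0.250, -9.250).
Jacobian J = [[-6·u + v^2, 2·u·v + 6·v], [6·u·v + 10·u, 3·u^2]].
At the point, J = [[-11.000, -22.000], [-5.000, 18.750]] (det J = -316.250).
Solving J·Δ = −F gives Δ = (-0.629, 0.326).
Then the next iterate is (u, v)₁ = (1.871, -1.674).

(1.871, -1.674)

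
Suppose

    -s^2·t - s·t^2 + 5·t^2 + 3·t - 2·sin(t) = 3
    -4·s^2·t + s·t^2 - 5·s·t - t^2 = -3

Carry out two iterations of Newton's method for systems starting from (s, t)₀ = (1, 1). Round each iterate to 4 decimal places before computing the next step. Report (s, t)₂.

(0.5464, 0.7257)

At (1, 1): F = (1.317058, -6.0000).
Jacobian J = [[-2·s·t - t^2, -s^2 - 2·s·t + 10·t - 2·cos(t) + 3], [-8·s·t + t^2 - 5·t, -4·s^2 + 2·s·t - 5·s - 2·t]].
At the point, J = [[-3.0000, 8.919395], [-12.0000, -9.0000]] (det J = 134.032745).
Solving J·Δ = −F gives Δ = (-0.3108, -0.2522).
Then the next iterate is (s, t)₁ = (0.6892, 0.7478).
Round to (0.6892, 0.7478) and repeat: F = (-0.061237, -1.171530), J = [[-1.589972, 7.505862], [-7.302865, -5.810819]].
Δ = (-0.1428, -0.0221), so (s, t)₂ = (0.5464, 0.7257).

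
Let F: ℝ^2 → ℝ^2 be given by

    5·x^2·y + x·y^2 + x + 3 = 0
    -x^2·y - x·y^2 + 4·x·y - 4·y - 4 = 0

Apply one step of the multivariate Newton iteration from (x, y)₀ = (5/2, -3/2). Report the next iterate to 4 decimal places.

(2.3286, -0.2419)

At (5/2, -3/2): F = (-35.7500, -9.2500).
Jacobian J = [[10·x·y + y^2 + 1, 5·x^2 + 2·x·y], [-2·x·y - y^2 + 4·y, -x^2 - 2·x·y + 4·x - 4]].
At the point, J = [[-34.2500, 23.7500], [-0.7500, 7.2500]] (det J = -230.5000).
Solving J·Δ = −F gives Δ = (-0.1714, 1.2581).
Then the next iterate is (x, y)₁ = (2.3286, -0.2419).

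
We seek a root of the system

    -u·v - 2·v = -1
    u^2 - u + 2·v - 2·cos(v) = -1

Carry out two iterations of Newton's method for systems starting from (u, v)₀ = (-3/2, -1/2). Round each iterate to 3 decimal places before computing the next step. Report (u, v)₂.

At (-3/2, -1/2): F = (1.250, 1.99483).
Jacobian J = [[-v, -u - 2], [2·u - 1, 2·sin(v) + 2]].
At the point, J = [[0.500, -0.500], [-4.000, 1.04115]] (det J = -1.47943).
Solving J·Δ = −F gives Δ = (1.554, 4.054).
Then the next iterate is (u, v)₁ = (0.054, 3.554).
Round to (0.054, 3.554) and repeat: F = (-6.29992, 9.88923), J = [[-3.554, -2.054], [-0.892, 1.19837]].
Δ = (2.095, -6.693), so (u, v)₂ = (2.149, -3.139).

(2.149, -3.139)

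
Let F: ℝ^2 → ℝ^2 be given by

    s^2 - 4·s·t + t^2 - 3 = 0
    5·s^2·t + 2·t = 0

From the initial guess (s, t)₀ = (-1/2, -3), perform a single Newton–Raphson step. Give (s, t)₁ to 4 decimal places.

(-0.1012, -1.8407)

At (-1/2, -3): F = (0.2500, -9.7500).
Jacobian J = [[2·s - 4·t, -4·s + 2·t], [10·s·t, 5·s^2 + 2]].
At the point, J = [[11.0000, -4.0000], [15.0000, 3.2500]] (det J = 95.7500).
Solving J·Δ = −F gives Δ = (0.3988, 1.1593).
Then the next iterate is (s, t)₁ = (-0.1012, -1.8407).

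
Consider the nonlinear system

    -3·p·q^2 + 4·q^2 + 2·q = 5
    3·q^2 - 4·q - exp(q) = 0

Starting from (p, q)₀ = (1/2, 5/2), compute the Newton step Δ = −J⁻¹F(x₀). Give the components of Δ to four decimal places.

At (1/2, 5/2): F = (15.6250, -3.432494).
Jacobian J = [[-3·q^2, -6·p·q + 8·q + 2], [0, 6·q - exp(q) - 4]].
At the point, J = [[-18.7500, 14.5000], [0.0000, -1.182494]] (det J = 22.171762).
Solving J·Δ = −F gives Δ = (-1.4115, -2.9028).

(-1.4115, -2.9028)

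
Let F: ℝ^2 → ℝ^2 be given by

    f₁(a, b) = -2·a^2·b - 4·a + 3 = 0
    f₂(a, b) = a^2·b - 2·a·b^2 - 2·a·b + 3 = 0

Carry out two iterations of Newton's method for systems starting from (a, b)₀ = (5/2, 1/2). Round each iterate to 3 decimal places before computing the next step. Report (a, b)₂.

(0.496, 1.322)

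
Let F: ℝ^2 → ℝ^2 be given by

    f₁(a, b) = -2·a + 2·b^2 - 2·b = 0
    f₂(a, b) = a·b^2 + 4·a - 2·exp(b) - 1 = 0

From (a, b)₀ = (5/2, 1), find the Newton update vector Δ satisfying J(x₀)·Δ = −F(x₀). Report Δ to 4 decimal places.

At (5/2, 1): F = (-5.0000, 6.063436).
Jacobian J = [[-2, 4·b - 2], [b^2 + 4, 2·a·b - 2·exp(b)]].
At the point, J = [[-2.0000, 2.0000], [5.0000, -0.436564]] (det J = -9.126873).
Solving J·Δ = −F gives Δ = (-1.0895, 1.4105).

(-1.0895, 1.4105)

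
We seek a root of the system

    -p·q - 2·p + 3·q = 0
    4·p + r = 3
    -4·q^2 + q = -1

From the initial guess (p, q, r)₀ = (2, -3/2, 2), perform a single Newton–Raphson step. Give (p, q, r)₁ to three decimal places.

(-7.538, -0.769, 33.154)

At (2, -3/2, 2): F = (-5.500, 7.000, -9.500).
Jacobian J = [[-q - 2, -p + 3, 0], [4, 0, 1], [0, -8·q + 1, 0]].
At the point, J = [[-0.500, 1.000, 0.000], [4.000, 0.000, 1.000], [0.000, 13.000, 0.000]] (det J = 6.500).
Solving J·Δ = −F gives Δ = (-9.538, 0.731, 31.154).
Then the next iterate is (p, q, r)₁ = (-7.538, -0.769, 33.154).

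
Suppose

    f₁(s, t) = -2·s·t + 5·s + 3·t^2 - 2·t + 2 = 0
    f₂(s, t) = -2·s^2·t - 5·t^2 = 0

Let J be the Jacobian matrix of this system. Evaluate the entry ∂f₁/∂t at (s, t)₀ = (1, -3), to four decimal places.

∂f₁/∂t = -2·s + 6·t - 2.
At (1, -3) this is -22.0000.

-22.0000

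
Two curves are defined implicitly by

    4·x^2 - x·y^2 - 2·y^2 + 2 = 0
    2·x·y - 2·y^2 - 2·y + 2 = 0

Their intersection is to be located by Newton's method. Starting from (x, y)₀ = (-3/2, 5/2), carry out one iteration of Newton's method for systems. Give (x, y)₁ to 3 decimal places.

(-0.886, 1.171)

At (-3/2, 5/2): F = (7.875, -23.000).
Jacobian J = [[8·x - y^2, -2·x·y - 4·y], [2·y, 2·x - 4·y - 2]].
At the point, J = [[-18.250, -2.500], [5.000, -15.000]] (det J = 286.250).
Solving J·Δ = −F gives Δ = (0.614, -1.329).
Then the next iterate is (x, y)₁ = (-0.886, 1.171).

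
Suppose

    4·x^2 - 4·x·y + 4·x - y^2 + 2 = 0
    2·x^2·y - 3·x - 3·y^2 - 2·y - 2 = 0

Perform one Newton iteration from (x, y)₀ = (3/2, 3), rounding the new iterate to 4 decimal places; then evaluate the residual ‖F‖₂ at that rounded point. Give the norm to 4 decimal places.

At (3/2, 3): F = (-10.0000, -26.0000).
Jacobian J = [[8·x - 4·y + 4, -4·x - 2·y], [4·x·y - 3, 2·x^2 - 6·y - 2]].
At the point, J = [[4.0000, -12.0000], [15.0000, -15.5000]] (det J = 118.0000).
Solving J·Δ = −F gives Δ = (1.3305, -0.3898).
Then the next iterate is (x, y)₁ = (2.8305, 2.6102).
Re-evaluating at (2.8305, 2.6102): F = (9.003093, 5.673104), so ‖F‖₂ = 10.6414.

10.6414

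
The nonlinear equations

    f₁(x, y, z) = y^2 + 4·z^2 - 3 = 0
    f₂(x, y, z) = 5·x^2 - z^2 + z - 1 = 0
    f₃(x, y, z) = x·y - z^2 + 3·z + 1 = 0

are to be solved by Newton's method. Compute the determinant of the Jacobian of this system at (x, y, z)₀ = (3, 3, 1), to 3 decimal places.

522.000

J = [[0, 2·y, 8·z], [10·x, 0, -2·z + 1], [y, x, -2·z + 3]].
At the point, J = [[0.000, 6.000, 8.000], [30.000, 0.000, -1.000], [3.000, 3.000, 1.000]].
det J = 522.000.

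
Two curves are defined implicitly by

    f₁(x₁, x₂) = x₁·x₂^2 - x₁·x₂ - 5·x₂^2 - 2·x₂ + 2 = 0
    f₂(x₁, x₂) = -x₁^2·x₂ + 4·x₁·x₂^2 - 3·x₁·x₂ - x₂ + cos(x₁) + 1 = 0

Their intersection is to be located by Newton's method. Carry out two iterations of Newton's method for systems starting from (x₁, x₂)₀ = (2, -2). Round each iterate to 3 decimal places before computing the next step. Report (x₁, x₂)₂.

(0.389, -0.884)

At (2, -2): F = (-2.000, 54.58385).
Jacobian J = [[x₂^2 - x₂, 2·x₁·x₂ - x₁ - 10·x₂ - 2], [-2·x₁·x₂ + 4·x₂^2 - 3·x₂ - sin(x₁), -x₁^2 + 8·x₁·x₂ - 3·x₁ - 1]].
At the point, J = [[6.000, 8.000], [29.09070, -43.000]] (det J = -490.72562).
Solving J·Δ = −F gives Δ = (-0.715, 0.786).
Then the next iterate is (x₁, x₂)₁ = (1.285, -1.214).
Round to (1.285, -1.214) and repeat: F = (0.51284, 16.75579), J = [[2.68780, 5.73502], [11.69773, -18.98614]].
Δ = (-0.896, 0.330), so (x₁, x₂)₂ = (0.389, -0.884).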